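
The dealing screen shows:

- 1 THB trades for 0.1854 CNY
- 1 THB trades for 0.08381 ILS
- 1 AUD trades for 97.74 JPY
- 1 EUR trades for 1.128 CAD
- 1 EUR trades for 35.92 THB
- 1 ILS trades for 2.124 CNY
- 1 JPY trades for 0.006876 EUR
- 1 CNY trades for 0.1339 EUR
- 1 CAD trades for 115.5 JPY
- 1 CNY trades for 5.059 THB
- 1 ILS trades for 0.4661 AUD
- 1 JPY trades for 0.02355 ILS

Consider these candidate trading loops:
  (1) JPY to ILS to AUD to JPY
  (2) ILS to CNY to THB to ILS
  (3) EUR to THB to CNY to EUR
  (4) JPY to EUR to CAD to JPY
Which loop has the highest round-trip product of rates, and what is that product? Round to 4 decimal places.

(1) 0.02355 × 0.4661 × 97.74 = 1.07286
(2) 2.124 × 5.059 × 0.08381 = 0.90056
(3) 35.92 × 0.1854 × 0.1339 = 0.89172
(4) 0.006876 × 1.128 × 115.5 = 0.89583
Highest is cycle (1) at 1.0729 (>1, arbitrage).

1.0729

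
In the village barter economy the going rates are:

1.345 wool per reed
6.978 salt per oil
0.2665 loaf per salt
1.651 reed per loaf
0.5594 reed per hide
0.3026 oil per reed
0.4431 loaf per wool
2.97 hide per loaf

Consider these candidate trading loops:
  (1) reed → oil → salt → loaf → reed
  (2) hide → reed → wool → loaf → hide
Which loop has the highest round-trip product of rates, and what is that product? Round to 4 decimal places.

(1) 0.3026 × 6.978 × 0.2665 × 1.651 = 0.92906
(2) 0.5594 × 1.345 × 0.4431 × 2.97 = 0.99015
Highest is cycle (2) at 0.9902 (≤1, no arbitrage).

0.9902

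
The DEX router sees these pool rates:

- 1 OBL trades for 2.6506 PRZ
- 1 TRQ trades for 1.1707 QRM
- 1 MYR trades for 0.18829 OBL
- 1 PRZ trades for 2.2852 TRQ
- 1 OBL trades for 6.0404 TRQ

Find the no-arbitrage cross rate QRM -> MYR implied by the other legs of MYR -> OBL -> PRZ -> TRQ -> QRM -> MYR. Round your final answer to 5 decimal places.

0.74896

Known legs of the cycle: 0.18829 × 2.6506 × 2.2852 × 1.1707 = 1.33518450241928536
For no arbitrage the full-cycle product must be 1, so the missing rate is 1 / 1.33518450241928536 ≈ 0.7489602.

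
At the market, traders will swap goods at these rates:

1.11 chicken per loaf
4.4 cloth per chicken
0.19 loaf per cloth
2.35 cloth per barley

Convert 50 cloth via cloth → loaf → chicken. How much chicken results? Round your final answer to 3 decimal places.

10.545

50 cloth × 0.19 = 9.5 loaf
9.5 loaf × 1.11 = 10.545 chicken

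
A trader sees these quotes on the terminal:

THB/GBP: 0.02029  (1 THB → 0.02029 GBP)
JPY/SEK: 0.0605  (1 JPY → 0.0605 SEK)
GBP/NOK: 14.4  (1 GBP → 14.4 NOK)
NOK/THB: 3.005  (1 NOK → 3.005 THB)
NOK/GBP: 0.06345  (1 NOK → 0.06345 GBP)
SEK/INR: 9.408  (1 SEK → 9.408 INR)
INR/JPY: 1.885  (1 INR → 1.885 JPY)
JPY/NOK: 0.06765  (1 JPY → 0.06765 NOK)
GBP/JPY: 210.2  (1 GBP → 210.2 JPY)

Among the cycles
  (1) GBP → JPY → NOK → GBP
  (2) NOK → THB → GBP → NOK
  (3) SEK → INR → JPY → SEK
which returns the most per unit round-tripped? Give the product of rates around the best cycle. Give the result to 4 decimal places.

(1) 210.2 × 0.06765 × 0.06345 = 0.90226
(2) 3.005 × 0.02029 × 14.4 = 0.87799
(3) 9.408 × 1.885 × 0.0605 = 1.07291
Highest is cycle (3) at 1.0729 (>1, arbitrage).

1.0729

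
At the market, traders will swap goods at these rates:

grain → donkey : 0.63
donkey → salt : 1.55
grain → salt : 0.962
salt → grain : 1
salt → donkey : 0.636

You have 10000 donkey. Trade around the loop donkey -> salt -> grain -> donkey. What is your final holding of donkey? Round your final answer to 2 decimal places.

9765.00

10000 donkey × 1.55 = 15500 salt
15500 salt × 1 = 15500 grain
15500 grain × 0.63 = 9765 donkey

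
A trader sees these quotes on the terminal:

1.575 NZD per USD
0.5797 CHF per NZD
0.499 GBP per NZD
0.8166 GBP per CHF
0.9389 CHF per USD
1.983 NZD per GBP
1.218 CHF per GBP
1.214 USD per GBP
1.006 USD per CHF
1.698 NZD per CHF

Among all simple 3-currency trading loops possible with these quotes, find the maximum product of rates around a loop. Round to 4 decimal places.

NZD→GBP→CHF→NZD: 0.499 × 1.218 × 1.698 = 1.03201
USD→NZD→GBP→USD: 1.575 × 0.499 × 1.214 = 0.95411
NZD→CHF→GBP→NZD: 0.5797 × 0.8166 × 1.983 = 0.93872
USD→CHF→GBP→USD: 0.9389 × 0.8166 × 1.214 = 0.93078
USD→NZD→CHF→USD: 1.575 × 0.5797 × 1.006 = 0.91851
Maximum is NZD→GBP→CHF→NZD at 1.0320; arbitrage exists.

1.0320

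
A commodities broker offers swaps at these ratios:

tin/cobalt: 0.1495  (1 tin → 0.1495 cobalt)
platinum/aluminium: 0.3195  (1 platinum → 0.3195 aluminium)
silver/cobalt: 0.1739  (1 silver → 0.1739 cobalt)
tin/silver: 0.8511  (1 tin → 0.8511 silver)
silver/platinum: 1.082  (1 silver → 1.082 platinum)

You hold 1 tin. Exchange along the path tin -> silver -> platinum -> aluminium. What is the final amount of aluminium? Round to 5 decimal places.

1 tin × 0.8511 = 0.8511 silver
0.8511 silver × 1.082 = 0.9208902 platinum
0.9208902 platinum × 0.3195 = 0.2942244189 aluminium

0.29422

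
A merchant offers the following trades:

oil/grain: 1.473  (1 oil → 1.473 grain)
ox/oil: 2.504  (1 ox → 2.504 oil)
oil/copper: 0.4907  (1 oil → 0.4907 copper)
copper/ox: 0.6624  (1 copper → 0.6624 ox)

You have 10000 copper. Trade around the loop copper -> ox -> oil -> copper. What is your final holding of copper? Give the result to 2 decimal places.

10000 copper × 0.6624 = 6624 ox
6624 ox × 2.504 = 16586.496 oil
16586.496 oil × 0.4907 = 8138.9935872 copper

8138.99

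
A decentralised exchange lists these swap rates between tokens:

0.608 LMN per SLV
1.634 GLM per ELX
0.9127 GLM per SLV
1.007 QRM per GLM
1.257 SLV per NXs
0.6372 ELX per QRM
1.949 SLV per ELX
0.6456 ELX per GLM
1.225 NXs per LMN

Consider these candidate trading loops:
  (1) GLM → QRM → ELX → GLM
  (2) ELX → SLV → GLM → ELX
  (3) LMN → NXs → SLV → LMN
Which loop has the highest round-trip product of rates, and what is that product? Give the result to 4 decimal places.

(1) 1.007 × 0.6372 × 1.634 = 1.04847
(2) 1.949 × 0.9127 × 0.6456 = 1.14843
(3) 1.225 × 1.257 × 0.608 = 0.93621
Highest is cycle (2) at 1.1484 (>1, arbitrage).

1.1484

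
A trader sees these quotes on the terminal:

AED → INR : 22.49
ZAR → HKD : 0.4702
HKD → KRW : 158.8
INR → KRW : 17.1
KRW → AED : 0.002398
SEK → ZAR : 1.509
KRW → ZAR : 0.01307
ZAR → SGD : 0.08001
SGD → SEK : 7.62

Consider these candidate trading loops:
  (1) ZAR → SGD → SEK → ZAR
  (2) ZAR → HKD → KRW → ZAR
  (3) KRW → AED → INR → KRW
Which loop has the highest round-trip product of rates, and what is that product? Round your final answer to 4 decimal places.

(1) 0.08001 × 7.62 × 1.509 = 0.92000
(2) 0.4702 × 158.8 × 0.01307 = 0.97591
(3) 0.002398 × 22.49 × 17.1 = 0.92222
Highest is cycle (2) at 0.9759 (≤1, no arbitrage).

0.9759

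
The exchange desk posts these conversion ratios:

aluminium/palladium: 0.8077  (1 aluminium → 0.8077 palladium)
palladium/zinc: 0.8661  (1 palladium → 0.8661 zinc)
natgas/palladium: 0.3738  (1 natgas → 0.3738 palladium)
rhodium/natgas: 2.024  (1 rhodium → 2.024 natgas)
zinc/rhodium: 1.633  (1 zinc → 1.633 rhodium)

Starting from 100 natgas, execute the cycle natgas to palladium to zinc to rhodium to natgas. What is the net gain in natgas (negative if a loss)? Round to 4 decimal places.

7.0050

100 natgas × 0.3738 = 37.38 palladium
37.38 palladium × 0.8661 = 32.374818 zinc
32.374818 zinc × 1.633 = 52.868077794 rhodium
52.868077794 rhodium × 2.024 = 107.004989455056 natgas
Net change: 107.004989455056 − 100 = 7.004989455056 natgas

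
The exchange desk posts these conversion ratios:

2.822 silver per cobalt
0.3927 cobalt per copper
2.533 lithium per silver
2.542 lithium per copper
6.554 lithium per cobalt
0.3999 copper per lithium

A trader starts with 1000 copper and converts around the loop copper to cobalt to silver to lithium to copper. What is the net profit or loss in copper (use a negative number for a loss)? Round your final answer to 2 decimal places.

122.55

1000 copper × 0.3927 = 392.7 cobalt
392.7 cobalt × 2.822 = 1108.1994 silver
1108.1994 silver × 2.533 = 2807.0690802 lithium
2807.0690802 lithium × 0.3999 = 1122.54692517198 copper
Net change: 1122.54692517198 − 1000 = 122.54692517198 copper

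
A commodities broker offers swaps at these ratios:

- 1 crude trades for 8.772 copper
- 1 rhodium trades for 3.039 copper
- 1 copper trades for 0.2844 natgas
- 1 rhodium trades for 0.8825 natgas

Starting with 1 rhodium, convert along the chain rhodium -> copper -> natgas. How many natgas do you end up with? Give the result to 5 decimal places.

1 rhodium × 3.039 = 3.039 copper
3.039 copper × 0.2844 = 0.8642916 natgas

0.86429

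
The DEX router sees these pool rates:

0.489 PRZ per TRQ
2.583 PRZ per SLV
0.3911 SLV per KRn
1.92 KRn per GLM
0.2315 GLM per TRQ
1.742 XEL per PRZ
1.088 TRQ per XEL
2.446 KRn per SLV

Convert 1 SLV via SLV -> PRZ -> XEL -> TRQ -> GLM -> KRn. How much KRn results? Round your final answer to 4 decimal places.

1 SLV × 2.583 = 2.583 PRZ
2.583 PRZ × 1.742 = 4.499586 XEL
4.499586 XEL × 1.088 = 4.895549568 TRQ
4.895549568 TRQ × 0.2315 = 1.133319724992 GLM
1.133319724992 GLM × 1.92 = 2.17597387198464 KRn

2.1760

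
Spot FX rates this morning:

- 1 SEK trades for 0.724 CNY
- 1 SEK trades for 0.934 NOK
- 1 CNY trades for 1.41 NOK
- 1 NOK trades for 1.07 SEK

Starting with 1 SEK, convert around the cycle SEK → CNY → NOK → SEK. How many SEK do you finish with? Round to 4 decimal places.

1 SEK × 0.724 = 0.724 CNY
0.724 CNY × 1.41 = 1.02084 NOK
1.02084 NOK × 1.07 = 1.0922988 SEK

1.0923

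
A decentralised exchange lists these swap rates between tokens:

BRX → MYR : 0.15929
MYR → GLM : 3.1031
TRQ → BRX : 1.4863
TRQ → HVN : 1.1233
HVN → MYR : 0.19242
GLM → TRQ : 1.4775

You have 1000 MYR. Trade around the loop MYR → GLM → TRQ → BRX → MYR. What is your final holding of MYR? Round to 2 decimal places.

1085.47

1000 MYR × 3.1031 = 3103.1 GLM
3103.1 GLM × 1.4775 = 4584.83025 TRQ
4584.83025 TRQ × 1.4863 = 6814.433200575 BRX
6814.433200575 BRX × 0.15929 = 1085.47106451959175 MYR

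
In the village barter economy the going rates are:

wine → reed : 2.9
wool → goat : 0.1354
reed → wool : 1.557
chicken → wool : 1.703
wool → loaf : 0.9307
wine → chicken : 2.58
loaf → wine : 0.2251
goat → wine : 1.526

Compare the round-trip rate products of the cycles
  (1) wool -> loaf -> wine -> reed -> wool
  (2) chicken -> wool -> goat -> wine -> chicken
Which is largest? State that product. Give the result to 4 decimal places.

0.9460

(1) 0.9307 × 0.2251 × 2.9 × 1.557 = 0.94596
(2) 1.703 × 0.1354 × 1.526 × 2.58 = 0.90784
Highest is cycle (1) at 0.9460 (≤1, no arbitrage).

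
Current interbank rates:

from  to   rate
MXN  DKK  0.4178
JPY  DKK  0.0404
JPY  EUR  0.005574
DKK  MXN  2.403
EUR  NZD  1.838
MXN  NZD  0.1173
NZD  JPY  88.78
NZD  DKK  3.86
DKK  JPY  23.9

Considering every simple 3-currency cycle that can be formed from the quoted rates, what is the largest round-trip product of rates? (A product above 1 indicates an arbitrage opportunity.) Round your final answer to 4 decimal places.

DKK→MXN→NZD→DKK: 2.403 × 0.1173 × 3.86 = 1.08803
EUR→NZD→JPY→EUR: 1.838 × 88.78 × 0.005574 = 0.90955
Maximum is DKK→MXN→NZD→DKK at 1.0880; arbitrage exists.

1.0880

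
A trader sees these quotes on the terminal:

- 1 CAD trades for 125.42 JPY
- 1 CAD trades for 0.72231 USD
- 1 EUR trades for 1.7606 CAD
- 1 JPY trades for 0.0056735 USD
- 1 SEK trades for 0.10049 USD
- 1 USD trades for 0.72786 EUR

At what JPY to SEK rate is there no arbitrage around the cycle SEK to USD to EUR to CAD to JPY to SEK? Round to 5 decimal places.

Known legs of the cycle: 0.10049 × 0.72786 × 1.7606 × 125.42 = 16.1509544867180328
For no arbitrage the full-cycle product must be 1, so the missing rate is 1 / 16.1509544867180328 ≈ 0.0619158.

0.06192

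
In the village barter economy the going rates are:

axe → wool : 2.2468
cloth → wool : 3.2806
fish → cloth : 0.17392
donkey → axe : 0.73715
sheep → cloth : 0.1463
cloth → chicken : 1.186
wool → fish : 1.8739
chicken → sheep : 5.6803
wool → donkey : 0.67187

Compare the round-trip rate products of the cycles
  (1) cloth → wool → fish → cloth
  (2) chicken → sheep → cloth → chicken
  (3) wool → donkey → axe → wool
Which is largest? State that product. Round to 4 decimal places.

1.1128

(1) 3.2806 × 1.8739 × 0.17392 = 1.06918
(2) 5.6803 × 0.1463 × 1.186 = 0.98560
(3) 0.67187 × 0.73715 × 2.2468 = 1.11277
Highest is cycle (3) at 1.1128 (>1, arbitrage).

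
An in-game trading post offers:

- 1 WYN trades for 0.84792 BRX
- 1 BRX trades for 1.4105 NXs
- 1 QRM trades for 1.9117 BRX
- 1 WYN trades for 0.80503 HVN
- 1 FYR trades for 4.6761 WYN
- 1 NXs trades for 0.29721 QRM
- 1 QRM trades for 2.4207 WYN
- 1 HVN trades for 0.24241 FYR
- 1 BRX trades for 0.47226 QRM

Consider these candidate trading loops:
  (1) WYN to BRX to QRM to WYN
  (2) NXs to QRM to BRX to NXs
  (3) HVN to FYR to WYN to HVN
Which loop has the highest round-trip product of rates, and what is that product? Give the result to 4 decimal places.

(1) 0.84792 × 0.47226 × 2.4207 = 0.96934
(2) 0.29721 × 1.9117 × 1.4105 = 0.80141
(3) 0.24241 × 4.6761 × 0.80503 = 0.91253
Highest is cycle (1) at 0.9693 (≤1, no arbitrage).

0.9693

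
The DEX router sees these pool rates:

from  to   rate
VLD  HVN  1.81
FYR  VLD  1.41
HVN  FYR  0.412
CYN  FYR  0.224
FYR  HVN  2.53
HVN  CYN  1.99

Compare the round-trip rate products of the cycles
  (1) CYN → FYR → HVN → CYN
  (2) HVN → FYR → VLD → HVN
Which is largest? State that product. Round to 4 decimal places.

(1) 0.224 × 2.53 × 1.99 = 1.12777
(2) 0.412 × 1.41 × 1.81 = 1.05147
Highest is cycle (1) at 1.1278 (>1, arbitrage).

1.1278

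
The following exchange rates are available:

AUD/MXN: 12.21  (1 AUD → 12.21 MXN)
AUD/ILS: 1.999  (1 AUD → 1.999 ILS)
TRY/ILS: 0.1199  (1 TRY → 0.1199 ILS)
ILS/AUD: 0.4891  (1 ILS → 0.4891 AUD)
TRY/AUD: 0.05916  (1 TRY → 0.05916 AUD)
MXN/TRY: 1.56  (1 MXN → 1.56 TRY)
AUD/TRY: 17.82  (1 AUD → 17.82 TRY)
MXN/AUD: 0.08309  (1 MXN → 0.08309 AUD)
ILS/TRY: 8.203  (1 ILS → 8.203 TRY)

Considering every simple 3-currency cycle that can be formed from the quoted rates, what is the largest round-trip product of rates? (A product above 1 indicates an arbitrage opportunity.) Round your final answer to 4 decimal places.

1.1269

AUD→MXN→TRY→AUD: 12.21 × 1.56 × 0.05916 = 1.12686
AUD→TRY→ILS→AUD: 17.82 × 0.1199 × 0.4891 = 1.04502
AUD→ILS→TRY→AUD: 1.999 × 8.203 × 0.05916 = 0.97009
Maximum is AUD→MXN→TRY→AUD at 1.1269; arbitrage exists.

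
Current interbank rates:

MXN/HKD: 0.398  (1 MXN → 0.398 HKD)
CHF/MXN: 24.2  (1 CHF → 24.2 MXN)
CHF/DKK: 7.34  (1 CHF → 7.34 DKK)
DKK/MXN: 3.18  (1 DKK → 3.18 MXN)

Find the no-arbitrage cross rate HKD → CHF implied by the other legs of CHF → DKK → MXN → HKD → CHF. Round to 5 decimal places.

Known legs of the cycle: 7.34 × 3.18 × 0.398 = 9.2897976
For no arbitrage the full-cycle product must be 1, so the missing rate is 1 / 9.2897976 ≈ 0.1076450.

0.10764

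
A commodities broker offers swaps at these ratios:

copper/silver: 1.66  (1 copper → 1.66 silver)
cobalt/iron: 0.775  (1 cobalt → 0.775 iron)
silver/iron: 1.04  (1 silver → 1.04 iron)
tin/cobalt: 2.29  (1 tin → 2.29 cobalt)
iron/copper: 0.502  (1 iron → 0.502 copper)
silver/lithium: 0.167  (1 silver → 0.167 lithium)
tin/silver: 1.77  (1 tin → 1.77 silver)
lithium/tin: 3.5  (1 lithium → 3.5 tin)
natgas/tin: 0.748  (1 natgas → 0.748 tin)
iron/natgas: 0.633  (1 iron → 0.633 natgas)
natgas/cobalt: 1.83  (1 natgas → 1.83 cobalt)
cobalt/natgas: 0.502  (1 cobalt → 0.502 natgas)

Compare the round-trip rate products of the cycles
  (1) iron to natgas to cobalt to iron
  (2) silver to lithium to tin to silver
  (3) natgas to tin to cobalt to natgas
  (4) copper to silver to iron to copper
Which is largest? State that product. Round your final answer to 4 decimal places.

1.0346

(1) 0.633 × 1.83 × 0.775 = 0.89775
(2) 0.167 × 3.5 × 1.77 = 1.03457
(3) 0.748 × 2.29 × 0.502 = 0.85989
(4) 1.66 × 1.04 × 0.502 = 0.86665
Highest is cycle (2) at 1.0346 (>1, arbitrage).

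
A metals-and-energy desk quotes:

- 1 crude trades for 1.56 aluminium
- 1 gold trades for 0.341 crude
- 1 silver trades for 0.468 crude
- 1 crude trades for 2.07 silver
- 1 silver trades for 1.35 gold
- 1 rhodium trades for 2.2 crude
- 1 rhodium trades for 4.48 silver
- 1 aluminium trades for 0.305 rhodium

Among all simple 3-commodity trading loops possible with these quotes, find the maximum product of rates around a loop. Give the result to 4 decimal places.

crude→aluminium→rhodium→crude: 1.56 × 0.305 × 2.2 = 1.04676
crude→silver→gold→crude: 2.07 × 1.35 × 0.341 = 0.95292
Maximum is crude→aluminium→rhodium→crude at 1.0468; arbitrage exists.

1.0468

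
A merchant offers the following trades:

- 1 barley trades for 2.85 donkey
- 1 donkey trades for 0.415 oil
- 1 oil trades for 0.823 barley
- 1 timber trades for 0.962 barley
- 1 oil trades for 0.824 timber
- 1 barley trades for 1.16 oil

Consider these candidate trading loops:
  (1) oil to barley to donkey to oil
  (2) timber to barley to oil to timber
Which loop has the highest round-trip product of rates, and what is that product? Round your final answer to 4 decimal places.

(1) 0.823 × 2.85 × 0.415 = 0.97340
(2) 0.962 × 1.16 × 0.824 = 0.91952
Highest is cycle (1) at 0.9734 (≤1, no arbitrage).

0.9734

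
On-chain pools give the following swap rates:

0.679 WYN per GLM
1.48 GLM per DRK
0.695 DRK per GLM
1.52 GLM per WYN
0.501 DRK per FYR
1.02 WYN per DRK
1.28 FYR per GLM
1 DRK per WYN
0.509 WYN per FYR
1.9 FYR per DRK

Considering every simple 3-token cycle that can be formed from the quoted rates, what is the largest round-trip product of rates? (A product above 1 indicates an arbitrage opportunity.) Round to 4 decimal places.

DRK→WYN→GLM→DRK: 1.02 × 1.52 × 0.695 = 1.07753
DRK→GLM→WYN→DRK: 1.48 × 0.679 × 1 = 1.00492
GLM→FYR→WYN→GLM: 1.28 × 0.509 × 1.52 = 0.99031
DRK→FYR→WYN→DRK: 1.9 × 0.509 × 1 = 0.96710
DRK→GLM→FYR→DRK: 1.48 × 1.28 × 0.501 = 0.94909
Maximum is DRK→WYN→GLM→DRK at 1.0775; arbitrage exists.

1.0775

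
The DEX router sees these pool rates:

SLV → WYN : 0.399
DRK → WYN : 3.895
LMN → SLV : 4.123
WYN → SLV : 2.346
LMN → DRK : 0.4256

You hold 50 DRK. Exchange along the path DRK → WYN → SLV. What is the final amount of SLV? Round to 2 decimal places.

50 DRK × 3.895 = 194.75 WYN
194.75 WYN × 2.346 = 456.8835 SLV

456.88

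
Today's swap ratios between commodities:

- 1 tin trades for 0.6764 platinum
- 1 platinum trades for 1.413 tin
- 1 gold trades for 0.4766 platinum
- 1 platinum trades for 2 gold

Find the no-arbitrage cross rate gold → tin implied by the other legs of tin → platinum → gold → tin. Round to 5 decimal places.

0.73921

Known legs of the cycle: 0.6764 × 2 = 1.3528
For no arbitrage the full-cycle product must be 1, so the missing rate is 1 / 1.3528 ≈ 0.7392076.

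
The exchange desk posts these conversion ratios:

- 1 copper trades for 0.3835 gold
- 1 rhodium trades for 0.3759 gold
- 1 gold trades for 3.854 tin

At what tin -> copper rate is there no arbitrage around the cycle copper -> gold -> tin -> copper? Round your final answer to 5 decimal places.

0.67659

Known legs of the cycle: 0.3835 × 3.854 = 1.478009
For no arbitrage the full-cycle product must be 1, so the missing rate is 1 / 1.478009 ≈ 0.6765859.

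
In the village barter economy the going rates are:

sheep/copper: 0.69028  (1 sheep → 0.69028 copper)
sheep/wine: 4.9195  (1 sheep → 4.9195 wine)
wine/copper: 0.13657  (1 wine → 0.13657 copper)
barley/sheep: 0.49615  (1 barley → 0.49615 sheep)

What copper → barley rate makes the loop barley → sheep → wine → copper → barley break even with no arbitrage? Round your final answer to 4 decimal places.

Known legs of the cycle: 0.49615 × 4.9195 × 0.13657 = 0.33334141145725
For no arbitrage the full-cycle product must be 1, so the missing rate is 1 / 0.33334141145725 ≈ 2.999927.

2.9999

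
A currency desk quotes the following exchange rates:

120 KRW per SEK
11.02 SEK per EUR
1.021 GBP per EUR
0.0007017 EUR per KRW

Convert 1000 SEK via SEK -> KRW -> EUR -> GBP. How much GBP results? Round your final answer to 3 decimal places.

85.972

1000 SEK × 120 = 120000 KRW
120000 KRW × 0.0007017 = 84.204 EUR
84.204 EUR × 1.021 = 85.972284 GBP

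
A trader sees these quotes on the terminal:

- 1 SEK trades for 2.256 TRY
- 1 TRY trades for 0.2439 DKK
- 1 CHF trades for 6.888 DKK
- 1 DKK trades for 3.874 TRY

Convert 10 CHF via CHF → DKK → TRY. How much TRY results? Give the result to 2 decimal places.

10 CHF × 6.888 = 68.88 DKK
68.88 DKK × 3.874 = 266.84112 TRY

266.84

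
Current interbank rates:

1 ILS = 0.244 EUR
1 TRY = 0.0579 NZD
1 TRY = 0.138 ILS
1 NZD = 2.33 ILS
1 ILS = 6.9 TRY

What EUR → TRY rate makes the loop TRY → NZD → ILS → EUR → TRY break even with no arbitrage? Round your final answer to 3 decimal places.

Known legs of the cycle: 0.0579 × 2.33 × 0.244 = 0.032917308
For no arbitrage the full-cycle product must be 1, so the missing rate is 1 / 0.032917308 ≈ 30.37915.

30.379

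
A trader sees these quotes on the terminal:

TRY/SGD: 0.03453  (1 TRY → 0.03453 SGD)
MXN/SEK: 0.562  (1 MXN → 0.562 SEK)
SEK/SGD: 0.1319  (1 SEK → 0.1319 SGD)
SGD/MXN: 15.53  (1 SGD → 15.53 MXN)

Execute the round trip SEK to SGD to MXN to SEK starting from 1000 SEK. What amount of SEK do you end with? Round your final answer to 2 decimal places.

1151.20

1000 SEK × 0.1319 = 131.9 SGD
131.9 SGD × 15.53 = 2048.407 MXN
2048.407 MXN × 0.562 = 1151.204734 SEK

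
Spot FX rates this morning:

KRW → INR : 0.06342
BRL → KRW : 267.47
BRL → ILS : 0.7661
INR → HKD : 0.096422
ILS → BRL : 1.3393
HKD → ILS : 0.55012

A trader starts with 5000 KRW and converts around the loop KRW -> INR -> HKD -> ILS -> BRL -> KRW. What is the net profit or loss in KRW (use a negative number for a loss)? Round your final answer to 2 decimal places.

5000 KRW × 0.06342 = 317.1 INR
317.1 INR × 0.096422 = 30.5754162 HKD
30.5754162 HKD × 0.55012 = 16.820147959944 ILS
16.820147959944 ILS × 1.3393 = 22.5272241627529992 BRL
22.5272241627529992 BRL × 267.47 = 6025.356646811544696024 KRW
Net change: 6025.356646811544696024 − 5000 = 1025.356646811544696024 KRW

1025.36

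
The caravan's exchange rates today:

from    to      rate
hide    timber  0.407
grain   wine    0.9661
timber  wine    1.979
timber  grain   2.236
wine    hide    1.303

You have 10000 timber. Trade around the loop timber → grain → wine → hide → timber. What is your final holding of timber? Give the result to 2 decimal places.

11455.99

10000 timber × 2.236 = 22360 grain
22360 grain × 0.9661 = 21601.996 wine
21601.996 wine × 1.303 = 28147.400788 hide
28147.400788 hide × 0.407 = 11455.992120716 timber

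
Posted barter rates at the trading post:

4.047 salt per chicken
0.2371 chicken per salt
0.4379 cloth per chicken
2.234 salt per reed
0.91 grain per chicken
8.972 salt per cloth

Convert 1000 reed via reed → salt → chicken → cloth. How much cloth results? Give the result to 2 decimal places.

231.95

1000 reed × 2.234 = 2234 salt
2234 salt × 0.2371 = 529.6814 chicken
529.6814 chicken × 0.4379 = 231.94748506 cloth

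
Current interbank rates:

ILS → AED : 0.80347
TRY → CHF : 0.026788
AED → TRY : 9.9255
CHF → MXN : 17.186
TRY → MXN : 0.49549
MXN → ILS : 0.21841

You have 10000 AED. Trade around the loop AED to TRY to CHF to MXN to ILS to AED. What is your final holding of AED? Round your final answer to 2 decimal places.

8018.81

10000 AED × 9.9255 = 99255 TRY
99255 TRY × 0.026788 = 2658.84294 CHF
2658.84294 CHF × 17.186 = 45694.87476684 MXN
45694.87476684 MXN × 0.21841 = 9980.2175978255244 ILS
9980.2175978255244 ILS × 0.80347 = 8018.805433324874089668 AED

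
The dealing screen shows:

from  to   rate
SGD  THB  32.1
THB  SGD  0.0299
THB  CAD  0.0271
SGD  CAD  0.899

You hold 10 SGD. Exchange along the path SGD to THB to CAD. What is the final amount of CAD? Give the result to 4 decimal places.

8.6991

10 SGD × 32.1 = 321 THB
321 THB × 0.0271 = 8.6991 CAD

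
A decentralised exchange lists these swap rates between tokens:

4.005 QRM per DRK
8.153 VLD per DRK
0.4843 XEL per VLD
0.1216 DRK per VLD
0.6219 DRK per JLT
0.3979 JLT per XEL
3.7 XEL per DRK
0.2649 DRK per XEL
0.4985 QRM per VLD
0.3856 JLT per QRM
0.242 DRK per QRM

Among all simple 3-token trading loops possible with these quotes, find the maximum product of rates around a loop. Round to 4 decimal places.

DRK→VLD→XEL→DRK: 8.153 × 0.4843 × 0.2649 = 1.04596
DRK→VLD→QRM→DRK: 8.153 × 0.4985 × 0.242 = 0.98355
DRK→QRM→JLT→DRK: 4.005 × 0.3856 × 0.6219 = 0.96042
DRK→XEL→JLT→DRK: 3.7 × 0.3979 × 0.6219 = 0.91558
Maximum is DRK→VLD→XEL→DRK at 1.0460; arbitrage exists.

1.0460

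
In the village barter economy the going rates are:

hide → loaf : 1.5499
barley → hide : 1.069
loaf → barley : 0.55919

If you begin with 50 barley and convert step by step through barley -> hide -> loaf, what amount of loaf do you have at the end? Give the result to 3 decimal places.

82.842

50 barley × 1.069 = 53.45 hide
53.45 hide × 1.5499 = 82.842155 loaf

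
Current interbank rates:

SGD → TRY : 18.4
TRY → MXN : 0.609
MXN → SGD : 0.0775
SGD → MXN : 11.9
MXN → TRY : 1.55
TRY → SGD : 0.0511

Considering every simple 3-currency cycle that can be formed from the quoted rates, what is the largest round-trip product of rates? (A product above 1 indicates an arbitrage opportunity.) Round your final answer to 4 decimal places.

0.9425

SGD→MXN→TRY→SGD: 11.9 × 1.55 × 0.0511 = 0.94254
SGD→TRY→MXN→SGD: 18.4 × 0.609 × 0.0775 = 0.86843
Maximum is SGD→MXN→TRY→SGD at 0.9425; no arbitrage — every cycle loses value.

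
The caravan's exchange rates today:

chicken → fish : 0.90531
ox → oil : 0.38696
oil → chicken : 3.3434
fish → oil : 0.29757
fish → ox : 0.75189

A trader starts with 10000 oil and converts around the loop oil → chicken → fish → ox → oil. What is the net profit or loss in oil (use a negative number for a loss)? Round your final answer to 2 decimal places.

10000 oil × 3.3434 = 33434 chicken
33434 chicken × 0.90531 = 30268.13454 fish
30268.13454 fish × 0.75189 = 22758.3076792806 ox
22758.3076792806 ox × 0.38696 = 8806.554739574420976 oil
Net change: 8806.554739574420976 − 10000 = -1193.445260425579024 oil

-1193.45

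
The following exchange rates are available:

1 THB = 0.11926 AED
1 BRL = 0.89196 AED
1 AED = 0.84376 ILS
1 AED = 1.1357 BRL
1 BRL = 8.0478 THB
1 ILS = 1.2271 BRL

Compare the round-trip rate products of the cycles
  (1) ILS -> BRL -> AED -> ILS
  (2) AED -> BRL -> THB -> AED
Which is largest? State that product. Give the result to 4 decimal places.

1.0900

(1) 1.2271 × 0.89196 × 0.84376 = 0.92352
(2) 1.1357 × 8.0478 × 0.11926 = 1.09002
Highest is cycle (2) at 1.0900 (>1, arbitrage).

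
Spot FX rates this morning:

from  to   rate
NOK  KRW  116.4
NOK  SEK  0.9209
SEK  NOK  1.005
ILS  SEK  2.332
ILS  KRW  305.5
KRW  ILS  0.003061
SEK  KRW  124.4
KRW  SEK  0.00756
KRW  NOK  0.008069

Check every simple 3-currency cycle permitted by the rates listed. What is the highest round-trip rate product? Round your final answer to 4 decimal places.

SEK→KRW→NOK→SEK: 124.4 × 0.008069 × 0.9209 = 0.92438
SEK→KRW→ILS→SEK: 124.4 × 0.003061 × 2.332 = 0.88800
SEK→NOK→KRW→SEK: 1.005 × 116.4 × 0.00756 = 0.88438
Maximum is SEK→KRW→NOK→SEK at 0.9244; no arbitrage — every cycle loses value.

0.9244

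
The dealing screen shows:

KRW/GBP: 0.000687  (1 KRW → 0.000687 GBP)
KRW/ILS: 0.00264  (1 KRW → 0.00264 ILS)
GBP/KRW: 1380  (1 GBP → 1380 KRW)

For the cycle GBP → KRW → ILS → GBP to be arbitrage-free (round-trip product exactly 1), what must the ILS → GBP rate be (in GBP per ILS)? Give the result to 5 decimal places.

0.27448

Known legs of the cycle: 1380 × 0.00264 = 3.6432
For no arbitrage the full-cycle product must be 1, so the missing rate is 1 / 3.6432 ≈ 0.2744840.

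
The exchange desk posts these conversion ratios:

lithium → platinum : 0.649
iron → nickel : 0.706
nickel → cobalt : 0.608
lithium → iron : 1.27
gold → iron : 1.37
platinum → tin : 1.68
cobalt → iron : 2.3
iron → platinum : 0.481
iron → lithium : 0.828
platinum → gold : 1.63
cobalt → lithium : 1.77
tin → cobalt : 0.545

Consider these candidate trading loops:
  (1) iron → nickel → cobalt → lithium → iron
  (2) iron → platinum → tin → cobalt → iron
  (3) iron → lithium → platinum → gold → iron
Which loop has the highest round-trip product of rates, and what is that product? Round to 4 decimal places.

1.2000

(1) 0.706 × 0.608 × 1.77 × 1.27 = 0.96491
(2) 0.481 × 1.68 × 0.545 × 2.3 = 1.01293
(3) 0.828 × 0.649 × 1.63 × 1.37 = 1.20001
Highest is cycle (3) at 1.2000 (>1, arbitrage).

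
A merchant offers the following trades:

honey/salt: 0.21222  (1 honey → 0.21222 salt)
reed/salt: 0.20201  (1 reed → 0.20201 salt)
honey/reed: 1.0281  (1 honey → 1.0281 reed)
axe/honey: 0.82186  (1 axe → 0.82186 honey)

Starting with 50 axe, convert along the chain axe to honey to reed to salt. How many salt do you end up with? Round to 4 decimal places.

50 axe × 0.82186 = 41.093 honey
41.093 honey × 1.0281 = 42.2477133 reed
42.2477133 reed × 0.20201 = 8.534460563733 salt

8.5345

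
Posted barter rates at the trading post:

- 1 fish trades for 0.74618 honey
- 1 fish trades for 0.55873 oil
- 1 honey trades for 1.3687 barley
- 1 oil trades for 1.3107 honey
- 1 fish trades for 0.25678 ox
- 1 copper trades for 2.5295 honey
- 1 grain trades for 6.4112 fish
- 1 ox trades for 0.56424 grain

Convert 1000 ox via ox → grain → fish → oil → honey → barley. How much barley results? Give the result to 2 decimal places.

3625.91

1000 ox × 0.56424 = 564.24 grain
564.24 grain × 6.4112 = 3617.455488 fish
3617.455488 fish × 0.55873 = 2021.18090481024 oil
2021.18090481024 oil × 1.3107 = 2649.161811934781568 honey
2649.161811934781568 honey × 1.3687 = 3625.9077719951355321216 barley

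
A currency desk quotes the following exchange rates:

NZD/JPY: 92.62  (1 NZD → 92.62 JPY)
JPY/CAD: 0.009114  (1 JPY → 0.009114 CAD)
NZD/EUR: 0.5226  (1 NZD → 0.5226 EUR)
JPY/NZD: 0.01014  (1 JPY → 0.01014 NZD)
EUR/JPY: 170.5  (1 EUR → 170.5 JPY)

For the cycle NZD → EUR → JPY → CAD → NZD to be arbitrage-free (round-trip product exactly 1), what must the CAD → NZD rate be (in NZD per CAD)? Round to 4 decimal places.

1.2314

Known legs of the cycle: 0.5226 × 170.5 × 0.009114 = 0.8120874762
For no arbitrage the full-cycle product must be 1, so the missing rate is 1 / 0.8120874762 ≈ 1.231394.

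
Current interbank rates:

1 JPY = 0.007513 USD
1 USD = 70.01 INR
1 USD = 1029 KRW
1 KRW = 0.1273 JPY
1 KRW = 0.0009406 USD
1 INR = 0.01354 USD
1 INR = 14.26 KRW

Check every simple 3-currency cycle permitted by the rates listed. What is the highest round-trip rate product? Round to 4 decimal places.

JPY→USD→KRW→JPY: 0.007513 × 1029 × 0.1273 = 0.98414
INR→KRW→USD→INR: 14.26 × 0.0009406 × 70.01 = 0.93904
Maximum is JPY→USD→KRW→JPY at 0.9841; no arbitrage — every cycle loses value.

0.9841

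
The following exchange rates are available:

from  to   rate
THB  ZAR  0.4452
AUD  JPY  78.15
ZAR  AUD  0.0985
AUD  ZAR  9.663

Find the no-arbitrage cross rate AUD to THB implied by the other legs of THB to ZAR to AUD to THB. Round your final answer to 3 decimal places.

Known legs of the cycle: 0.4452 × 0.0985 = 0.0438522
For no arbitrage the full-cycle product must be 1, so the missing rate is 1 / 0.0438522 ≈ 22.80387.

22.804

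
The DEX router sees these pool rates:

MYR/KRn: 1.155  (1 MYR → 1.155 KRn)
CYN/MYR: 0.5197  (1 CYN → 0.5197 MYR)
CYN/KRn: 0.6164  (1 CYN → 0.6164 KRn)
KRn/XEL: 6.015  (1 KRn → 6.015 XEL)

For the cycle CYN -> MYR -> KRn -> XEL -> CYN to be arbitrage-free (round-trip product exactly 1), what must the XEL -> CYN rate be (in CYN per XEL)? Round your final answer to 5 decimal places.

0.27697

Known legs of the cycle: 0.5197 × 1.155 × 6.015 = 3.6105248025
For no arbitrage the full-cycle product must be 1, so the missing rate is 1 / 3.6105248025 ≈ 0.2769680.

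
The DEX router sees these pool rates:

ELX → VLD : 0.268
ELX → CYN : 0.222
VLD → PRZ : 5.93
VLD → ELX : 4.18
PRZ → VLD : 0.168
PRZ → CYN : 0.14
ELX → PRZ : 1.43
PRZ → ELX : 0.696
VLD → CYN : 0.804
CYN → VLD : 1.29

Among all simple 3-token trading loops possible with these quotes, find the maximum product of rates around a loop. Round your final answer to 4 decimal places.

VLD→ELX→CYN→VLD: 4.18 × 0.222 × 1.29 = 1.19707
VLD→PRZ→ELX→VLD: 5.93 × 0.696 × 0.268 = 1.10611
VLD→PRZ→CYN→VLD: 5.93 × 0.14 × 1.29 = 1.07096
VLD→ELX→PRZ→VLD: 4.18 × 1.43 × 0.168 = 1.00420
Maximum is VLD→ELX→CYN→VLD at 1.1971; arbitrage exists.

1.1971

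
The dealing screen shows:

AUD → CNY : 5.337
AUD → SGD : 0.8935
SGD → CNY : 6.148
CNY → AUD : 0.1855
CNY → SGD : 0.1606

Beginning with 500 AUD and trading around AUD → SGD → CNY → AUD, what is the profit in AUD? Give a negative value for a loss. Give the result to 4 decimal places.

9.4978

500 AUD × 0.8935 = 446.75 SGD
446.75 SGD × 6.148 = 2746.619 CNY
2746.619 CNY × 0.1855 = 509.4978245 AUD
Net change: 509.4978245 − 500 = 9.4978245 AUD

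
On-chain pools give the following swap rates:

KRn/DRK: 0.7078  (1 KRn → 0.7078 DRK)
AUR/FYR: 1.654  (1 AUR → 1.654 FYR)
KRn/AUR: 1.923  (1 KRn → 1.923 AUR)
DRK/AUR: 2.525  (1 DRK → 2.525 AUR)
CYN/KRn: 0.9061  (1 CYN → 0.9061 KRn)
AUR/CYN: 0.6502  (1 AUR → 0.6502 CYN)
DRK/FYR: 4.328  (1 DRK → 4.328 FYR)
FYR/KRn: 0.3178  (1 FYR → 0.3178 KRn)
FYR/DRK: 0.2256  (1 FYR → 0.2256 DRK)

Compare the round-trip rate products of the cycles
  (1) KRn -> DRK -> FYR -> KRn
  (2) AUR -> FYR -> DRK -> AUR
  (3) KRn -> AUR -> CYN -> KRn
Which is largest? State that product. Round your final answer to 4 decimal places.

(1) 0.7078 × 4.328 × 0.3178 = 0.97354
(2) 1.654 × 0.2256 × 2.525 = 0.94218
(3) 1.923 × 0.6502 × 0.9061 = 1.13293
Highest is cycle (3) at 1.1329 (>1, arbitrage).

1.1329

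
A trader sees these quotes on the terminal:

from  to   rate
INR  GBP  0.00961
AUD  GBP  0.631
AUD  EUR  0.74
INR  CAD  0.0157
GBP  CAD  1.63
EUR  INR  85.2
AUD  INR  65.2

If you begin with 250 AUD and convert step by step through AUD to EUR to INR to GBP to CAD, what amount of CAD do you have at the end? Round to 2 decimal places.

246.90

250 AUD × 0.74 = 185 EUR
185 EUR × 85.2 = 15762 INR
15762 INR × 0.00961 = 151.47282 GBP
151.47282 GBP × 1.63 = 246.9006966 CAD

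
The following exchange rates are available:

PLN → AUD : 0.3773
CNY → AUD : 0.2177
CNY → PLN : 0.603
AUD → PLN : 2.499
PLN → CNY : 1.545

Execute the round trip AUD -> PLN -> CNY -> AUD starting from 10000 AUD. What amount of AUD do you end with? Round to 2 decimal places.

10000 AUD × 2.499 = 24990 PLN
24990 PLN × 1.545 = 38609.55 CNY
38609.55 CNY × 0.2177 = 8405.299035 AUD

8405.30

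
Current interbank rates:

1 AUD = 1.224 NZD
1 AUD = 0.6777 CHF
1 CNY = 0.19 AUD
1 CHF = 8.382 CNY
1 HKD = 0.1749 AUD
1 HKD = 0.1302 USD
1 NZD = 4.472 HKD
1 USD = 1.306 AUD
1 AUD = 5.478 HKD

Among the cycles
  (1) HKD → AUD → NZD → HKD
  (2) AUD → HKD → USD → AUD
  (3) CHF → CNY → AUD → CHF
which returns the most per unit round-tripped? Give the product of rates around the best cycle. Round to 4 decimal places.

(1) 0.1749 × 1.224 × 4.472 = 0.95736
(2) 5.478 × 0.1302 × 1.306 = 0.93149
(3) 8.382 × 0.19 × 0.6777 = 1.07929
Highest is cycle (3) at 1.0793 (>1, arbitrage).

1.0793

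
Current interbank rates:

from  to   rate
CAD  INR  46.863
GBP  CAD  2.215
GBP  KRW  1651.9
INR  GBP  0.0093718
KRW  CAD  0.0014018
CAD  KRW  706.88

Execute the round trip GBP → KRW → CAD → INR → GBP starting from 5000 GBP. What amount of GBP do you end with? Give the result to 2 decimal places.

5000 GBP × 1651.9 = 8259500 KRW
8259500 KRW × 0.0014018 = 11578.1671 CAD
11578.1671 CAD × 46.863 = 542587.6448073 INR
542587.6448073 INR × 0.0093718 = 5085.02288960505414 GBP

5085.02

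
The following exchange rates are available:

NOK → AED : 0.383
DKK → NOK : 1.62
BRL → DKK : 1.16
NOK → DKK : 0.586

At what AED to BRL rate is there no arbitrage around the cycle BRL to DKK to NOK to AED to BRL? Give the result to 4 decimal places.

Known legs of the cycle: 1.16 × 1.62 × 0.383 = 0.7197336
For no arbitrage the full-cycle product must be 1, so the missing rate is 1 / 0.7197336 ≈ 1.389403.

1.3894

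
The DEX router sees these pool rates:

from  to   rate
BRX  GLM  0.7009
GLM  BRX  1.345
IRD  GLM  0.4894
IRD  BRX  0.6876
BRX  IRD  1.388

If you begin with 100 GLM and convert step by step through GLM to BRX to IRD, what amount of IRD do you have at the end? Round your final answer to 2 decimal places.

100 GLM × 1.345 = 134.5 BRX
134.5 BRX × 1.388 = 186.686 IRD

186.69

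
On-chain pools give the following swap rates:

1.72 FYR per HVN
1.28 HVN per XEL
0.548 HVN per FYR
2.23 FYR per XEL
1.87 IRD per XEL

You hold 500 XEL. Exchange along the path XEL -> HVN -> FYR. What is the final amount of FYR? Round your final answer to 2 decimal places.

500 XEL × 1.28 = 640 HVN
640 HVN × 1.72 = 1100.8 FYR

1100.80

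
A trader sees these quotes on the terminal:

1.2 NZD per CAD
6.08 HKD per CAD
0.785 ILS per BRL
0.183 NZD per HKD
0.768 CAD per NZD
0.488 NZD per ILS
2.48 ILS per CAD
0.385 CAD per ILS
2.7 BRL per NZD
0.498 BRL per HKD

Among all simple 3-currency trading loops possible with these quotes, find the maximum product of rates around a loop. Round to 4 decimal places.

BRL→ILS→NZD→BRL: 0.785 × 0.488 × 2.7 = 1.03432
ILS→NZD→CAD→ILS: 0.488 × 0.768 × 2.48 = 0.92946
HKD→NZD→CAD→HKD: 0.183 × 0.768 × 6.08 = 0.85451
Maximum is BRL→ILS→NZD→BRL at 1.0343; arbitrage exists.

1.0343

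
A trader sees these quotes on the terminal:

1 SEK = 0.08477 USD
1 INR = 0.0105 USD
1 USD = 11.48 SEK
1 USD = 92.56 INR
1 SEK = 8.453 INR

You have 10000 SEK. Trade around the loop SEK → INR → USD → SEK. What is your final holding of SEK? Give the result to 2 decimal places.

10000 SEK × 8.453 = 84530 INR
84530 INR × 0.0105 = 887.565 USD
887.565 USD × 11.48 = 10189.2462 SEK

10189.25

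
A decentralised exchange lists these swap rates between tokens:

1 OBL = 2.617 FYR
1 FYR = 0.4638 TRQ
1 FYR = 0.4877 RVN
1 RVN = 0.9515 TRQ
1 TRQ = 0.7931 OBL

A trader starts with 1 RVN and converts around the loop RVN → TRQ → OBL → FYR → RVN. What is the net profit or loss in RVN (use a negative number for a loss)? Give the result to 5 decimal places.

-0.03685

1 RVN × 0.9515 = 0.9515 TRQ
0.9515 TRQ × 0.7931 = 0.75463465 OBL
0.75463465 OBL × 2.617 = 1.97487887905 FYR
1.97487887905 FYR × 0.4877 = 0.963148429312685 RVN
Net change: 0.963148429312685 − 1 = -0.036851570687315 RVN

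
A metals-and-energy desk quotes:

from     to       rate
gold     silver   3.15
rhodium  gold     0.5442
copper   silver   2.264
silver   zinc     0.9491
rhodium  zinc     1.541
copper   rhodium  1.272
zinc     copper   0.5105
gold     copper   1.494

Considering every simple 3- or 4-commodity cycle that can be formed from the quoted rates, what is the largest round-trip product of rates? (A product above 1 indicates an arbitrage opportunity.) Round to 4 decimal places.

1.0969

silver→zinc→copper→silver: 0.9491 × 0.5105 × 2.264 = 1.09694
copper→rhodium→gold→copper: 1.272 × 0.5442 × 1.494 = 1.03418
zinc→copper→rhodium→zinc: 0.5105 × 1.272 × 1.541 = 1.00066
Maximum is silver→zinc→copper→silver at 1.0969; arbitrage exists.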